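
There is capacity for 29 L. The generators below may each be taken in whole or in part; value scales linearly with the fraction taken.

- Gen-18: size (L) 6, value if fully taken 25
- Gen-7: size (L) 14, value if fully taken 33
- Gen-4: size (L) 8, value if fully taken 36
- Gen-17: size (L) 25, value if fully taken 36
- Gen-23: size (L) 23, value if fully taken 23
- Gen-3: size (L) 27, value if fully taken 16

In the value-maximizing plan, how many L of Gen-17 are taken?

Sort by value density: Gen-4 36/8≈4.5, Gen-18 25/6≈4.17, Gen-7 33/14≈2.36, Gen-17 36/25≈1.44, Gen-23 23/23≈1, Gen-3 16/27≈0.593.
Gen-4: take in full, 8 L for value 36 — 21 left.
Take all of Gen-18 (6 L, value 25) — 15 L left.
Take all of Gen-7 (14 L, value 33) — 1 L left.
Only 1 L remain; take 1/25 of Gen-17 for value 36×1/25 = 1.44.

1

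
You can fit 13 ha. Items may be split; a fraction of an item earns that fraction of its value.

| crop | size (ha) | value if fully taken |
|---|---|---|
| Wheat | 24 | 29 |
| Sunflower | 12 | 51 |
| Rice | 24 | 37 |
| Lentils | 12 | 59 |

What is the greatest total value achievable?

Best value per unit of size first: Lentils 59/12≈4.92, Sunflower 51/12≈4.25, Rice 37/24≈1.54, Wheat 29/24≈1.21.
Take all of Lentils (12 ha, value 59) — 1 ha left.
Only 1 ha remain; take 1/12 of Sunflower for value 51×1/12 = 4.25.
Total value = 63.25.

63.25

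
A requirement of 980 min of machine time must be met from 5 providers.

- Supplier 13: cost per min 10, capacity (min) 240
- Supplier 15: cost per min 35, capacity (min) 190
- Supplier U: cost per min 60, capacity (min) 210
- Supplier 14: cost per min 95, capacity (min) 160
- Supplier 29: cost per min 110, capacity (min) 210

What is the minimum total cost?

Fill from the cheapest provider first.
Supplier 13 (10): use full 240 — 740 min to go.
Supplier 15 (35): use full 190 — 550 min to go.
Supplier U at 60: take all 210 min — 340 still needed.
Take 160 from Supplier 14 at 95 — need 180 more.
Take 180 from Supplier 29 at 110 to finish.
Cost = 240×10 + 190×35 + 210×60 + 160×95 + 180×110 = 56650.

56650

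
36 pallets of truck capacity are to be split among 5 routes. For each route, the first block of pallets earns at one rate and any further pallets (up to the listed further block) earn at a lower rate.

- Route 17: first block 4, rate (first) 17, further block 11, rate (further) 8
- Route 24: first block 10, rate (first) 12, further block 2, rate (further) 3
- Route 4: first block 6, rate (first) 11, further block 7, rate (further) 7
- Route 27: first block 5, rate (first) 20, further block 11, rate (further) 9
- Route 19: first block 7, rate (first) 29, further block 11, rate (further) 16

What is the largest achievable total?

655

Rank every tier by rate: Route 19/T1 29 > Route 27/T1 20 > Route 17/T1 17 > Route 19/T2 16 > Route 24/T1 12 > Route 4/T1 11 > Route 27/T2 9 > Route 17/T2 8 > Route 4/T2 7 > Route 24/T2 3.
Fill Route 19 T1 block (7 at 29) ; 29 left.
Route 27 T1 at 20: fill all 5 ; 24 left.
Route 17/T1 (17): +4 ; 20 left.
Fill Route 19 T2 block (11 at 16) ; 9 left.
Route 24 T1 at 12: only 9 left, fill 9.
Total = 29×7 + 20×5 + 17×4 + 16×11 + 12×9 = 655.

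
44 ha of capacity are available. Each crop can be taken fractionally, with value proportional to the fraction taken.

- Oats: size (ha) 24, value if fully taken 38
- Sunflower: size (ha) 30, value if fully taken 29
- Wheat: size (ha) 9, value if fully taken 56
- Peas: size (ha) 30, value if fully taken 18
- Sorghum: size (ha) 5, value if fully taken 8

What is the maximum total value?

107.8

Sort by value density: Wheat 56/9≈6.22, Sorghum 8/5≈1.6, Oats 38/24≈1.58, Sunflower 29/30≈0.967, Peas 18/30≈0.6.
All 9 ha of Wheat fit (value 56) → 35 remain.
All 5 ha of Sorghum fit (value 8) → 30 remain.
All 24 ha of Oats fit (value 38) → 6 remain.
Fill the last 6 ha with part of Sunflower: 6/30 of it earns 5.8.
Total value = 107.8.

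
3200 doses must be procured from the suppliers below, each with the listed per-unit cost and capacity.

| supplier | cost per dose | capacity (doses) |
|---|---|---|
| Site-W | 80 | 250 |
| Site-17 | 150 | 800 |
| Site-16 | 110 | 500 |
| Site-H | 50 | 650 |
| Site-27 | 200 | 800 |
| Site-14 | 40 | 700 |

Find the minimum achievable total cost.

Fill from the cheapest supplier first.
Site-14 (40): use full 700 → 2500 doses to go.
Take 650 from Site-H at 50 → need 1850 more.
Site-W at 80: take all 250 doses → 1600 still needed.
Site-16 at 110: take all 500 doses → 1100 still needed.
Take 800 from Site-17 at 150 → need 300 more.
Take 300 from Site-27 at 200 to finish.
Cost = 700×40 + 650×50 + 250×80 + 500×110 + 800×150 + 300×200 = 315500.

315500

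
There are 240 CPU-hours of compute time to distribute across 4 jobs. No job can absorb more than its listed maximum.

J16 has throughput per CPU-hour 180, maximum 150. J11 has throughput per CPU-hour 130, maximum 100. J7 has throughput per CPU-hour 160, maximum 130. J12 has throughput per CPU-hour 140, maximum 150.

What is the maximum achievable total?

Order the jobs by throughput per CPU-hour: J16 180 > J7 160 > J12 140 > J11 130.
Give J16 150 to hit its cap of 150 → 90 left.
Only 90 left; J7 takes them to reach 90.
Total = 180×150 + 160×90 = 41400.

41400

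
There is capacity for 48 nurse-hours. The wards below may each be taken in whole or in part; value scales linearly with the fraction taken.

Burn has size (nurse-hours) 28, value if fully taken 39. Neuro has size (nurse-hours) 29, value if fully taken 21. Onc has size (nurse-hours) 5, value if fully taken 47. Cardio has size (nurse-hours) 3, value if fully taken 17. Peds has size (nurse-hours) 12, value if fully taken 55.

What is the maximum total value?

Rank by value-to-size ratio: Onc 47/5≈9.4, Cardio 17/3≈5.67, Peds 55/12≈4.58, Burn 39/28≈1.39, Neuro 21/29≈0.724.
Take all of Onc (5 nurse-hours, value 47) — 43 nurse-hours left.
Cardio: take in full, 3 nurse-hours for value 17 — 40 left.
Take all of Peds (12 nurse-hours, value 55) — 28 nurse-hours left.
Burn: take in full, 28 nurse-hours for value 39 — 0 left.
Total value = 158.

158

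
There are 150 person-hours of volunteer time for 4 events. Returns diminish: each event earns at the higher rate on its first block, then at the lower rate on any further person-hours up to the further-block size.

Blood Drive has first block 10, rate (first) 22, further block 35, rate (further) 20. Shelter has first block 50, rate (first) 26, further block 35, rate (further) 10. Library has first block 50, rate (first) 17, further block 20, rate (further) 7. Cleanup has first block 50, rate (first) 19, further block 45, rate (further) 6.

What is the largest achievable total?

3255

Rank every tier by rate: Shelter/T1 26 > Blood Drive/T1 22 > Blood Drive/T2 20 > Cleanup/T1 19 > Library/T1 17 > Shelter/T2 10 > Library/T2 7 > Cleanup/T2 6.
Shelter/T1 (26): +50 ; 100 left.
Fill Blood Drive T1 block (10 at 22) ; 90 left.
Fill Blood Drive T2 block (35 at 20) ; 55 left.
Fill Cleanup T1 block (50 at 19) ; 5 left.
Library/T1: +5 of 50 at 17; pool empty.
Total = 26×50 + 22×10 + 20×35 + 19×50 + 17×5 = 3255.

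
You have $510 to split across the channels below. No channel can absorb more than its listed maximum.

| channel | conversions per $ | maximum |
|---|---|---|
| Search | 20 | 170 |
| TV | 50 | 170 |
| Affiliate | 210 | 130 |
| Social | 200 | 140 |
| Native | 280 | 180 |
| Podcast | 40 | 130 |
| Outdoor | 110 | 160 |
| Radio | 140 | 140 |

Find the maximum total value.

114100

Rank by conversions per $: Native 280 > Affiliate 210 > Social 200 > Radio 140 > Outdoor 110 > TV 50 > Podcast 40 > Search 20.
Native: +180 to 180 (cap) — 330 left.
Affiliate: +130 to 130 (cap) — 200 left.
Social: +140 to 140 (cap) — 60 left.
Radio: +60 (room for 140) → 60. Pool exhausted.
Total = 210×130 + 200×140 + 280×180 + 140×60 = 114100.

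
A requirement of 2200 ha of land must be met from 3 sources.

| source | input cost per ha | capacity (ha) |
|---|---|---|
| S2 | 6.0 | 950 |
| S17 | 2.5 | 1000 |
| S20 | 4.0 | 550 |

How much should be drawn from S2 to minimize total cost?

Cheapest first:
S17 at 2.5: take all 1000 ha → 1200 still needed.
Take 550 from S20 at 4.0 → need 650 more.
Take 650 from S2 at 6.0 to finish.

650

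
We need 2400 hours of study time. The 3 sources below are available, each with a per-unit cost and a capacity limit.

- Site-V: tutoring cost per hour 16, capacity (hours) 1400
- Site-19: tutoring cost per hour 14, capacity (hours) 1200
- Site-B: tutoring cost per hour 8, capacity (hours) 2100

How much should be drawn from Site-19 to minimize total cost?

300

Use sources in increasing cost order.
Site-B (8): use full 2100 — 300 hours to go.
Site-19 (14): take the remaining 300 — done.
Site-V: unused.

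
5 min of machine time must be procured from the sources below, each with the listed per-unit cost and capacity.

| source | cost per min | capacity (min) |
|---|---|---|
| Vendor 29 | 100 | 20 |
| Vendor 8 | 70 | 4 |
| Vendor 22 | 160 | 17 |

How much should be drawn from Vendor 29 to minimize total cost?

1

Cheapest first:
Take 4 from Vendor 8 at 70 — need 1 more.
Take 1 from Vendor 29 at 100 to finish.
Vendor 22: unused.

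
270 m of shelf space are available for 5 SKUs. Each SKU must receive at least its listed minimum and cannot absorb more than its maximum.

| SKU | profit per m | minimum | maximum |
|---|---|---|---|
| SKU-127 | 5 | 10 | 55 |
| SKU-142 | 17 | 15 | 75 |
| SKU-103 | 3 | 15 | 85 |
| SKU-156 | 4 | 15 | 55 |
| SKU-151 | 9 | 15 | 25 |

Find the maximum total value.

Meeting every minimum uses 10+15+15+15+15 = 70 m, leaving 200.
Rank by profit per m: SKU-142 17 > SKU-151 9 > SKU-127 5 > SKU-156 4 > SKU-103 3.
Give SKU-142 60 more to hit its cap of 75 — 140 left.
Give SKU-151 10 more to hit its cap of 25 — 130 left.
SKU-127 takes 45 more to reach its cap of 55 — 85 left.
SKU-156: +40 to 55 (cap) — 45 left.
SKU-103: +45 (room for 70) → 60. Pool exhausted.
Total = 5×55 + 17×75 + 3×60 + 4×55 + 9×25 = 2175.

2175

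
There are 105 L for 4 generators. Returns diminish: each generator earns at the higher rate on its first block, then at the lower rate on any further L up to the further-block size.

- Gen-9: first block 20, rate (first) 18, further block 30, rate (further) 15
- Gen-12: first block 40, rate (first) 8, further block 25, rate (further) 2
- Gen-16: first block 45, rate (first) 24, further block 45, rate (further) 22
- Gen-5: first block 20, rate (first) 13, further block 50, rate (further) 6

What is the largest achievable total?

2340

Order all 8 blocks by rate: Gen-16/first 24 > Gen-16/second 22 > Gen-9/first 18 > Gen-9/second 15 > Gen-5/first 13 > Gen-12/first 8 > Gen-5/second 6 > Gen-12/second 2.
Fill Gen-16 first block (45 at 24) — 60 left.
Fill Gen-16 second block (45 at 22) — 15 left.
15 remain; put them into Gen-9 first at 18.
Total = 24×45 + 22×45 + 18×15 = 2340.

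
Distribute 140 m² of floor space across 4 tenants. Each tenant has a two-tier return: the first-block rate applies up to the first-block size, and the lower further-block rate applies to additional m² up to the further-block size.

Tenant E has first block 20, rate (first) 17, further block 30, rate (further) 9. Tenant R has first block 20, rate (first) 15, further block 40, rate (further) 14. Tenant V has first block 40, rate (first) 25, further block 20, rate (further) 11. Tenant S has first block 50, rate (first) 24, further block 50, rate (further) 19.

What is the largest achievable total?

3150

Treat each block as its own option and order by rate: Tenant V/first 25 > Tenant S/first 24 > Tenant S/second 19 > Tenant E/first 17 > Tenant R/first 15 > Tenant R/second 14 > Tenant V/second 11 > Tenant E/second 9.
Tenant V first at 25: fill all 40 ; 100 left.
Tenant S/first (24): +50 ; 50 left.
Tenant S second at 19: fill all 50 ; 0 left.
Total = 25×40 + 24×50 + 19×50 = 3150.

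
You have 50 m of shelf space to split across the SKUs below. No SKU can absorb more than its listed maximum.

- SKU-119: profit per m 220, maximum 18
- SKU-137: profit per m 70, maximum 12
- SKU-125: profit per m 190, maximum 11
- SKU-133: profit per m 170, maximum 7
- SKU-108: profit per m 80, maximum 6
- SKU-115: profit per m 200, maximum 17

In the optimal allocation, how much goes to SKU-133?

Order the SKUs by profit per m: SKU-119 220 > SKU-115 200 > SKU-125 190 > SKU-133 170 > SKU-108 80 > SKU-137 70.
Give SKU-119 18 to hit its cap of 18 — 32 left.
SKU-115: +17 to 17 (cap) — 15 left.
Give SKU-125 11 to hit its cap of 11 — 4 left.
SKU-133 has room for 7 but only 4 remain, so it gets 4.

4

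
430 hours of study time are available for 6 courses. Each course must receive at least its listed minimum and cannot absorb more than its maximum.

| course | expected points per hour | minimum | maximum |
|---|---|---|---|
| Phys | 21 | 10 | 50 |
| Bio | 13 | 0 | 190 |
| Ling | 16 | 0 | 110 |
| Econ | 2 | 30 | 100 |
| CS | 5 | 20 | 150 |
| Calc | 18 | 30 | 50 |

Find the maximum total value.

6080

Meeting every minimum uses 10+0+0+30+20+30 = 90 hours, leaving 340.
Order the courses by expected points per hour: Phys 21 > Calc 18 > Ling 16 > Bio 13 > CS 5 > Econ 2.
Phys: +40 to 50 (cap) → 300 left.
Calc: +20 to 50 (cap) → 280 left.
Ling takes 110 more to reach its cap of 110 → 170 left.
Bio: +170 (room for 190) → 170. Pool exhausted.
Total = 21×50 + 13×170 + 16×110 + 2×30 + 5×20 + 18×50 = 6080.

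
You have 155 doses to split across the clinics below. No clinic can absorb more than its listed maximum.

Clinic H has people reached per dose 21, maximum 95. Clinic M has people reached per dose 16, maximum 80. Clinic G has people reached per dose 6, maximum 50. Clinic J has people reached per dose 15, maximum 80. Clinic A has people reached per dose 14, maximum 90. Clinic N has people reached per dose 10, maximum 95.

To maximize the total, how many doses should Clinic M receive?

60

Order the clinics by people reached per dose: Clinic H 21 > Clinic M 16 > Clinic J 15 > Clinic A 14 > Clinic N 10 > Clinic G 6.
Clinic H: +95 to 95 (cap) — 60 left.
Only 60 left; Clinic M takes them to reach 60.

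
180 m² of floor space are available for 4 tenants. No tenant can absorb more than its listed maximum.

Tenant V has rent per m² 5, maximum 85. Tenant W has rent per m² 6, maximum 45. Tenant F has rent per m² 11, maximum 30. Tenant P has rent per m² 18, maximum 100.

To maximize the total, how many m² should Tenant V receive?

Rank by rent per m²: Tenant P 18 > Tenant F 11 > Tenant W 6 > Tenant V 5.
Give Tenant P 100 to hit its cap of 100 ; 80 left.
Give Tenant F 30 to hit its cap of 30 ; 50 left.
Tenant W takes 45 to reach its cap of 45 ; 5 left.
Tenant V has room for 85 but only 5 remain, so it gets 5.

5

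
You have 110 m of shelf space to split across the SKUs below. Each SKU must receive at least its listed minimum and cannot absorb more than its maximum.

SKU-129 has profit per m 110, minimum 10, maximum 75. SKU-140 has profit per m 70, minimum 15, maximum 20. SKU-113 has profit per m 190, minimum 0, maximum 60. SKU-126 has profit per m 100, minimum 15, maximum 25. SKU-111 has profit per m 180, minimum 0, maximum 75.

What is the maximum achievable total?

Meeting every minimum uses 10+15+0+15+0 = 40 m, leaving 70.
Rank by profit per m: SKU-113 190 > SKU-111 180 > SKU-129 110 > SKU-126 100 > SKU-140 70.
SKU-113: +60 to 60 (cap) → 10 left.
Only 10 left; SKU-111 takes them to reach 10.
Total = 110×10 + 70×15 + 190×60 + 100×15 + 180×10 = 16850.

16850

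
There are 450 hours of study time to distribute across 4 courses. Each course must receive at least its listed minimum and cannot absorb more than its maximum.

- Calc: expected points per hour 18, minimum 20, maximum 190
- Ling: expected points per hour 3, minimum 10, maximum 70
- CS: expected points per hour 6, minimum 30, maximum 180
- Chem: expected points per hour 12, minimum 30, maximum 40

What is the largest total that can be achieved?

5100

Meeting every minimum uses 20+10+30+30 = 90 hours, leaving 360.
Highest expected points per hour first: Calc 18 > Chem 12 > CS 6 > Ling 3.
Give Calc 170 more to hit its cap of 190 — 190 left.
Chem: +10 to 40 (cap) — 180 left.
Give CS 150 more to hit its cap of 180 — 30 left.
Only 30 left; Ling takes them to reach 40.
Total = 18×190 + 3×40 + 6×180 + 12×40 = 5100.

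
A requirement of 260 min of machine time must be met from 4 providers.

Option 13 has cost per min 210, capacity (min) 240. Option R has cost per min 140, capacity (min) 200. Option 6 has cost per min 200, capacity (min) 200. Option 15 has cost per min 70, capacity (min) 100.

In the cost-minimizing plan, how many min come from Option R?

160

Fill from the cheapest provider first.
Take 100 from Option 15 at 70 ; need 160 more.
Option R at 140: take 160 of its 200 ; requirement met.
Option 6, Option 13: unused.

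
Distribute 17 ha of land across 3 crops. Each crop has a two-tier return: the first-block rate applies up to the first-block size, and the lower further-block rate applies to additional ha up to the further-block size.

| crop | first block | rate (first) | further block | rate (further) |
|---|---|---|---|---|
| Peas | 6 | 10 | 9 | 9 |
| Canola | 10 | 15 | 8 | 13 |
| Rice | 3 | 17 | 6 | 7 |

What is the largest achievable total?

Treat each block as its own option and order by rate: Rice/tier1 17 > Canola/tier1 15 > Canola/tier2 13 > Peas/tier1 10 > Peas/tier2 9 > Rice/tier2 7.
Rice tier1 at 17: fill all 3 ; 14 left.
Canola/tier1 (15): +10 ; 4 left.
Canola/tier2: +4 of 8 at 13; pool empty.
Total = 17×3 + 15×10 + 13×4 = 253.

253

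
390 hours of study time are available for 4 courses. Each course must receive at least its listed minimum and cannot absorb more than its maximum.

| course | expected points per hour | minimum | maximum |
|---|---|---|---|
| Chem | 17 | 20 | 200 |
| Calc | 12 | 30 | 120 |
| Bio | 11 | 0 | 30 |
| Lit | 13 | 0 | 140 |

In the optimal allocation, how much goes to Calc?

Meeting every minimum uses 20+30+0+0 = 50 hours, leaving 340.
Order the courses by expected points per hour: Chem 17 > Lit 13 > Calc 12 > Bio 11.
Chem: +180 to 200 (cap) → 160 left.
Lit takes 140 more to reach its cap of 140 → 20 left.
Calc has room for 90 more but only 20 remain, so it gets 50.

50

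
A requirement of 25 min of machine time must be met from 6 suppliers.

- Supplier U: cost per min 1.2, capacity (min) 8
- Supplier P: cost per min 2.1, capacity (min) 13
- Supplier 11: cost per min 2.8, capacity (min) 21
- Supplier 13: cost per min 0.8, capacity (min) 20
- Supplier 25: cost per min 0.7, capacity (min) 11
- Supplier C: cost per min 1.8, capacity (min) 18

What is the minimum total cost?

Fill from the cheapest supplier first.
Take 11 from Supplier 25 at 0.7 — need 14 more.
Supplier 13 at 0.8: take 14 of its 20 — requirement met.
Supplier U, Supplier C, Supplier P, Supplier 11: unused.
Cost = 11×0.7 + 14×0.8 = 18.9.

18.9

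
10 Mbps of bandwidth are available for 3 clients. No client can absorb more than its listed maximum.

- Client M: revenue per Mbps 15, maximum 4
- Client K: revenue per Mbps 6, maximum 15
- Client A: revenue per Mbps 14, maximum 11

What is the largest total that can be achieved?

Highest revenue per Mbps first: Client M 15 > Client A 14 > Client K 6.
Client M: +4 to 4 (cap) — 6 left.
Client A has room for 11 but only 6 remain, so it gets 6.
Total = 15×4 + 14×6 = 144.

144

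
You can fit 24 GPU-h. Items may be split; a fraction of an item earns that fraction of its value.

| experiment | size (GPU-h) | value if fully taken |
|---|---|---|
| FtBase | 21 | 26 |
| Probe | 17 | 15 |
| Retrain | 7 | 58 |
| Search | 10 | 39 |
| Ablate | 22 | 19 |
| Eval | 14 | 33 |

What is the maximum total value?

Rank by value-to-size ratio: Retrain 58/7≈8.29, Search 39/10≈3.9, Eval 33/14≈2.36, FtBase 26/21≈1.24, Probe 15/17≈0.882, Ablate 19/22≈0.864.
Take all of Retrain (7 GPU-h, value 58) → 17 GPU-h left.
Take all of Search (10 GPU-h, value 39) → 7 GPU-h left.
Only 7 GPU-h remain; take 7/14 of Eval for value 33×7/14 = 16.5.
Total value = 113.5.

113.5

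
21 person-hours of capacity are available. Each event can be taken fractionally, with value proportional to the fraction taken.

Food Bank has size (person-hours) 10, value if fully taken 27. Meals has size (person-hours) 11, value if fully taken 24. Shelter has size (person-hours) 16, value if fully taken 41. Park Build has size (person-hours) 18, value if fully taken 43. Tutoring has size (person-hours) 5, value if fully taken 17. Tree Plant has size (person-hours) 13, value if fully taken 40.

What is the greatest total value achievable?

Best value per unit of size first: Tutoring 17/5≈3.4, Tree Plant 40/13≈3.08, Food Bank 27/10≈2.7, Shelter 41/16≈2.56, Park Build 43/18≈2.39, Meals 24/11≈2.18.
Take all of Tutoring (5 person-hours, value 17) ; 16 person-hours left.
All 13 person-hours of Tree Plant fit (value 40) ; 3 remain.
3 person-hours left: a 3/10 share of Food Bank gives 27×3/10 = 8.1.
Total value = 65.1.

65.1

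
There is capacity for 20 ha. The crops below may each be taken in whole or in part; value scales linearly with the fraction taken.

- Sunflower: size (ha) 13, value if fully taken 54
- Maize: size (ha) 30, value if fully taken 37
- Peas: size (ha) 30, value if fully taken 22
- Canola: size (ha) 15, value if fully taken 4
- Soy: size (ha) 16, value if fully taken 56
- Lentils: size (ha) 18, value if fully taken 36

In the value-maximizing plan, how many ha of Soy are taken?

7

Sort by value density: Sunflower 54/13≈4.15, Soy 56/16≈3.5, Lentils 36/18≈2, Maize 37/30≈1.23, Peas 22/30≈0.733, Canola 4/15≈0.267.
Sunflower: take in full, 13 ha for value 54 — 7 left.
Fill the last 7 ha with part of Soy: 7/16 of it earns 24.5.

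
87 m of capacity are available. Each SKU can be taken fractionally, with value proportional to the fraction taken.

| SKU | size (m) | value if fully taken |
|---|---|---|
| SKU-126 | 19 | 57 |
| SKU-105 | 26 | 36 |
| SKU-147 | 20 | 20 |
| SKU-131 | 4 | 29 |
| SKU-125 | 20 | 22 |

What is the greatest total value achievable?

162

Sort by value density: SKU-131 29/4≈7.25, SKU-126 57/19≈3, SKU-105 36/26≈1.38, SKU-125 22/20≈1.1, SKU-147 20/20≈1.
All 4 m of SKU-131 fit (value 29) — 83 remain.
SKU-126: take in full, 19 m for value 57 — 64 left.
All 26 m of SKU-105 fit (value 36) — 38 remain.
SKU-125: take in full, 20 m for value 22 — 18 left.
Only 18 m remain; take 18/20 of SKU-147 for value 20×18/20 = 18.
Total value = 162.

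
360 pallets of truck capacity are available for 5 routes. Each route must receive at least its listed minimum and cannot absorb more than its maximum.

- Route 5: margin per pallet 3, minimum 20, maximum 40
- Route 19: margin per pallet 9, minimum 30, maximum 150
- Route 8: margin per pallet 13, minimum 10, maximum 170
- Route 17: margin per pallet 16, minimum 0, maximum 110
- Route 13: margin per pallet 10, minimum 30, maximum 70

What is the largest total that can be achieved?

Meeting every minimum uses 20+30+10+0+30 = 90 pallets, leaving 270.
Order the routes by margin per pallet: Route 17 16 > Route 8 13 > Route 13 10 > Route 19 9 > Route 5 3.
Give Route 17 110 more to hit its cap of 110 → 160 left.
Give Route 8 160 more to hit its cap of 170 → 0 left.
Total = 3×20 + 9×30 + 13×170 + 16×110 + 10×30 = 4600.

4600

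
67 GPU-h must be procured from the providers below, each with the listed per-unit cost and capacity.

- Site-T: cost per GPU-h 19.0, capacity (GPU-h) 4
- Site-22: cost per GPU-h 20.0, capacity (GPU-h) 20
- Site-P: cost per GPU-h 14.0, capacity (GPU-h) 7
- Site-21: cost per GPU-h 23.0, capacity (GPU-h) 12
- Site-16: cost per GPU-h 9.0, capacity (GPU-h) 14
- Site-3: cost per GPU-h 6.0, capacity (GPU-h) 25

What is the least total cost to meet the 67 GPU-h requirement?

790

Use providers in increasing cost order.
Site-3 (6.0): use full 25 ; 42 GPU-h to go.
Site-16 at 9.0: take all 14 GPU-h ; 28 still needed.
Take 7 from Site-P at 14.0 ; need 21 more.
Take 4 from Site-T at 19.0 ; need 17 more.
Take 17 from Site-22 at 20.0 to finish.
Site-21: unused.
Cost = 25×6.0 + 14×9.0 + 7×14.0 + 4×19.0 + 17×20.0 = 790.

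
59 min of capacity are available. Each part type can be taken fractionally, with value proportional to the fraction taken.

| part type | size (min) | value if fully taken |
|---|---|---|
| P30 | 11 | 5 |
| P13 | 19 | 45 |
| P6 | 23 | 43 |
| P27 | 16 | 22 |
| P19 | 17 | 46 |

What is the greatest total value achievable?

Sort by value density: P19 46/17≈2.71, P13 45/19≈2.37, P6 43/23≈1.87, P27 22/16≈1.38, P30 5/11≈0.455.
Take all of P19 (17 min, value 46) → 42 min left.
Take all of P13 (19 min, value 45) → 23 min left.
P6: take in full, 23 min for value 43 → 0 left.
Total value = 134.

134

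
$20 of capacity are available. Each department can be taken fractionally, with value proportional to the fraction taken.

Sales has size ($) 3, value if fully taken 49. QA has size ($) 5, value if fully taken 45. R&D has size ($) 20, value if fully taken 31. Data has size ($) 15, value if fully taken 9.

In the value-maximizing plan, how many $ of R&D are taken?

Rank by value-to-size ratio: Sales 49/3≈16.3, QA 45/5≈9, R&D 31/20≈1.55, Data 9/15≈0.6.
All 3 $ of Sales fit (value 49) — 17 remain.
Take all of QA (5 $, value 45) — 12 $ left.
Fill the last 12 $ with part of R&D: 12/20 of it earns 18.6.

12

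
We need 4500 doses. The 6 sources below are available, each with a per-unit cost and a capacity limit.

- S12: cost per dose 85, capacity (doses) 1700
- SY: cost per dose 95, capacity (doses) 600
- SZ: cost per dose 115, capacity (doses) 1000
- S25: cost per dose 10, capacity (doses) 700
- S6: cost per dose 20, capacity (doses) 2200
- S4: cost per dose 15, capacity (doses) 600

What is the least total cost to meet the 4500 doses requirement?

Fill from the cheapest source first.
S25 (10): use full 700 ; 3800 doses to go.
S4 (15): use full 600 ; 3200 doses to go.
Take 2200 from S6 at 20 ; need 1000 more.
S12 (85): take the remaining 1000 ; done.
SY, SZ: unused.
Cost = 700×10 + 600×15 + 2200×20 + 1000×85 = 145000.

145000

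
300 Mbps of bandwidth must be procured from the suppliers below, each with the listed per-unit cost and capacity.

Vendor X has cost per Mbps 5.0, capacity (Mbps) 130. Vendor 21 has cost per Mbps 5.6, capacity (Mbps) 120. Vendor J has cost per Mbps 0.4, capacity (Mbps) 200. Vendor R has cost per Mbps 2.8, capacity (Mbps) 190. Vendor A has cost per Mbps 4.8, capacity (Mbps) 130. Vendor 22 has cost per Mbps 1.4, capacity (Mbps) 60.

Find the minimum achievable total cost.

276

Fill from the cheapest supplier first.
Vendor J at 0.4: take all 200 Mbps → 100 still needed.
Vendor 22 at 1.4: take all 60 Mbps → 40 still needed.
Vendor R at 2.8: take 40 of its 190 → requirement met.
Vendor A, Vendor X, Vendor 21: unused.
Cost = 200×0.4 + 60×1.4 + 40×2.8 = 276.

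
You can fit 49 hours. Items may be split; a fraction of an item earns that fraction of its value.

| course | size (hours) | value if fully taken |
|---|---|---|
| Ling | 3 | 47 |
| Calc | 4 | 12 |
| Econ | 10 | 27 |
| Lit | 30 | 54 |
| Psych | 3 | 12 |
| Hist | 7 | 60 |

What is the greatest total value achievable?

197.6

Rank by value-to-size ratio: Ling 47/3≈15.7, Hist 60/7≈8.57, Psych 12/3≈4, Calc 12/4≈3, Econ 27/10≈2.7, Lit 54/30≈1.8.
Take all of Ling (3 hours, value 47) → 46 hours left.
All 7 hours of Hist fit (value 60) → 39 remain.
Take all of Psych (3 hours, value 12) → 36 hours left.
Take all of Calc (4 hours, value 12) → 32 hours left.
Econ: take in full, 10 hours for value 27 → 22 left.
Only 22 hours remain; take 22/30 of Lit for value 54×22/30 = 39.6.
Total value = 197.6.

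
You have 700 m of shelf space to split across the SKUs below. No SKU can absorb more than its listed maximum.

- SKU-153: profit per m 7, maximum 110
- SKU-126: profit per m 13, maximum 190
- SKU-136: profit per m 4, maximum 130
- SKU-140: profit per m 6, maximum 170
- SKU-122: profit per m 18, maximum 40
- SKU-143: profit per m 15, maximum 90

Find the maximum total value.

Rank by profit per m: SKU-122 18 > SKU-143 15 > SKU-126 13 > SKU-153 7 > SKU-140 6 > SKU-136 4.
Give SKU-122 40 to hit its cap of 40 → 660 left.
SKU-143 takes 90 to reach its cap of 90 → 570 left.
SKU-126 takes 190 to reach its cap of 190 → 380 left.
SKU-153 takes 110 to reach its cap of 110 → 270 left.
SKU-140 takes 170 to reach its cap of 170 → 100 left.
SKU-136: +100 (room for 130) → 100. Pool exhausted.
Total = 7×110 + 13×190 + 4×100 + 6×170 + 18×40 + 15×90 = 6730.

6730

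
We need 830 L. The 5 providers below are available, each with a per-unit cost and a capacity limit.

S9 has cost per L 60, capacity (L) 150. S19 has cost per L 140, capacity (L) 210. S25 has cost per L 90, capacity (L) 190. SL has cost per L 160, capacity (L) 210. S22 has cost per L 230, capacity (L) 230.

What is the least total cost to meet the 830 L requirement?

105200

Use providers in increasing cost order.
S9 (60): use full 150 ; 680 L to go.
S25 at 90: take all 190 L ; 490 still needed.
S19 (140): use full 210 ; 280 L to go.
SL (160): use full 210 ; 70 L to go.
S22 at 230: take 70 of its 230 ; requirement met.
Cost = 150×60 + 190×90 + 210×140 + 210×160 + 70×230 = 105200.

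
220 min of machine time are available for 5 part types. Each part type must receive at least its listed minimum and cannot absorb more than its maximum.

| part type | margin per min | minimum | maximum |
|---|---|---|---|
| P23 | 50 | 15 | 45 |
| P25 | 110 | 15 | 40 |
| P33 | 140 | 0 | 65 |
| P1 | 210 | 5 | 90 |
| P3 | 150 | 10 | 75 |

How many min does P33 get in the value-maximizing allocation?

Meeting every minimum uses 15+15+0+5+10 = 45 min, leaving 175.
Order the part types by margin per min: P1 210 > P3 150 > P33 140 > P25 110 > P23 50.
Give P1 85 more to hit its cap of 90 ; 90 left.
P3: +65 to 75 (cap) ; 25 left.
P33: +25 (room for 65) → 25. Pool exhausted.

25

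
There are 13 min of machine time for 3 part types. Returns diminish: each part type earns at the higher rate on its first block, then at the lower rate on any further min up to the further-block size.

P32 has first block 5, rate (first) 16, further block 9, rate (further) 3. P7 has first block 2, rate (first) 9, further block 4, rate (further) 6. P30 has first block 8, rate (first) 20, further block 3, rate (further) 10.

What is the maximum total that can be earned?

Order all 6 blocks by rate: P30/tier1 20 > P32/tier1 16 > P30/tier2 10 > P7/tier1 9 > P7/tier2 6 > P32/tier2 3.
Fill P30 tier1 block (8 at 20) ; 5 left.
P32 tier1 at 16: fill all 5 ; 0 left.
Total = 20×8 + 16×5 = 240.

240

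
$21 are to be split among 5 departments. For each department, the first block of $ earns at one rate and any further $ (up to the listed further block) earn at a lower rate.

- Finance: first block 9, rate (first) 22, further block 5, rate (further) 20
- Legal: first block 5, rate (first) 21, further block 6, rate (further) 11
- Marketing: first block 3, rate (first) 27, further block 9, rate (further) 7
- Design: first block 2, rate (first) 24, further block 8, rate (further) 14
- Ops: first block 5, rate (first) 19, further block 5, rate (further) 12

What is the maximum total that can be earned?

Order all 10 blocks by rate: Marketing/T1 27 > Design/T1 24 > Finance/T1 22 > Legal/T1 21 > Finance/T2 20 > Ops/T1 19 > Design/T2 14 > Ops/T2 12 > Legal/T2 11 > Marketing/T2 7.
Marketing/T1 (27): +3 — 18 left.
Design T1 at 24: fill all 2 — 16 left.
Fill Finance T1 block (9 at 22) — 7 left.
Legal T1 at 21: fill all 5 — 2 left.
Finance/T2: +2 of 5 at 20; pool empty.
Total = 27×3 + 24×2 + 22×9 + 21×5 + 20×2 = 472.

472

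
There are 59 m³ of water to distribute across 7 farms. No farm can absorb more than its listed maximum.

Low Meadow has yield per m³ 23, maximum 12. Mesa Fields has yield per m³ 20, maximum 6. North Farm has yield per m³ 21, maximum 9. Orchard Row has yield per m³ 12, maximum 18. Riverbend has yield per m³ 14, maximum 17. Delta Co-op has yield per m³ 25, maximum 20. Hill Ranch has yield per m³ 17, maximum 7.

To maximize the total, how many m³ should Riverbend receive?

Rank by yield per m³: Delta Co-op 25 > Low Meadow 23 > North Farm 21 > Mesa Fields 20 > Hill Ranch 17 > Riverbend 14 > Orchard Row 12.
Give Delta Co-op 20 to hit its cap of 20 ; 39 left.
Give Low Meadow 12 to hit its cap of 12 ; 27 left.
Give North Farm 9 to hit its cap of 9 ; 18 left.
Mesa Fields: +6 to 6 (cap) ; 12 left.
Give Hill Ranch 7 to hit its cap of 7 ; 5 left.
Riverbend: +5 (room for 17) → 5. Pool exhausted.

5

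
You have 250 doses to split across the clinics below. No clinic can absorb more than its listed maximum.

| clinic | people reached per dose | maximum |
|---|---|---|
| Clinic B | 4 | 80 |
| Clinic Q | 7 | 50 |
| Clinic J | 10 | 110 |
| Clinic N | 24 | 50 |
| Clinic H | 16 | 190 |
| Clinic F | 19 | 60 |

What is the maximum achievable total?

4580

Highest people reached per dose first: Clinic N 24 > Clinic F 19 > Clinic H 16 > Clinic J 10 > Clinic Q 7 > Clinic B 4.
Clinic N: +50 to 50 (cap) ; 200 left.
Clinic F takes 60 to reach its cap of 60 ; 140 left.
Clinic H has room for 190 but only 140 remain, so it gets 140.
Total = 24×50 + 16×140 + 19×60 = 4580.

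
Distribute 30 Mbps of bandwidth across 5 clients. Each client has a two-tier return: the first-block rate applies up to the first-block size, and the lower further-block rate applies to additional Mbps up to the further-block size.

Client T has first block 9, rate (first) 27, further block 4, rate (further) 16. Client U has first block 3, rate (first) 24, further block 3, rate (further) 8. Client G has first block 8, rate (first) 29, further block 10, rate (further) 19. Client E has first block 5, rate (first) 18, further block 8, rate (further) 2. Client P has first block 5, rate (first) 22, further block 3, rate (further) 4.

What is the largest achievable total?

Order all 10 blocks by rate: Client G/first 29 > Client T/first 27 > Client U/first 24 > Client P/first 22 > Client G/second 19 > Client E/first 18 > Client T/second 16 > Client U/second 8 > Client P/second 4 > Client E/second 2.
Fill Client G first block (8 at 29) — 22 left.
Fill Client T first block (9 at 27) — 13 left.
Client U/first (24): +3 — 10 left.
Client P/first (22): +5 — 5 left.
5 remain; put them into Client G second at 19.
Total = 29×8 + 27×9 + 24×3 + 22×5 + 19×5 = 752.

752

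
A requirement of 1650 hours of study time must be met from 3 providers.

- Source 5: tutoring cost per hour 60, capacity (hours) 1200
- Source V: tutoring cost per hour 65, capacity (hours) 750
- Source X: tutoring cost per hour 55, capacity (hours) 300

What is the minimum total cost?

98250

Fill from the cheapest provider first.
Source X at 55: take all 300 hours → 1350 still needed.
Source 5 (60): use full 1200 → 150 hours to go.
Source V at 65: take 150 of its 750 → requirement met.
Cost = 300×55 + 1200×60 + 150×65 = 98250.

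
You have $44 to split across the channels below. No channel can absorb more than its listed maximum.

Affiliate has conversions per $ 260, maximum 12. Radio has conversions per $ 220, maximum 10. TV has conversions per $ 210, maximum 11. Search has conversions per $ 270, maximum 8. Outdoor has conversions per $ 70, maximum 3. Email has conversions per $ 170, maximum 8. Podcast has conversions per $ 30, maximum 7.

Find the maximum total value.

Rank by conversions per $: Search 270 > Affiliate 260 > Radio 220 > TV 210 > Email 170 > Outdoor 70 > Podcast 30.
Give Search 8 to hit its cap of 8 — 36 left.
Affiliate: +12 to 12 (cap) — 24 left.
Give Radio 10 to hit its cap of 10 — 14 left.
TV: +11 to 11 (cap) — 3 left.
Email: +3 (room for 8) → 3. Pool exhausted.
Total = 260×12 + 220×10 + 210×11 + 270×8 + 170×3 = 10300.

10300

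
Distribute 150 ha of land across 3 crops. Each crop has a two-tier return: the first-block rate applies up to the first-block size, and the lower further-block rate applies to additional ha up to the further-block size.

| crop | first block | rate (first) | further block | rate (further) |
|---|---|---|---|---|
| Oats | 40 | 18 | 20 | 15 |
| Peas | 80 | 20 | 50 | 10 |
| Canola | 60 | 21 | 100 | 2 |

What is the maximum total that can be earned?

Rank every tier by rate: Canola/tier1 21 > Peas/tier1 20 > Oats/tier1 18 > Oats/tier2 15 > Peas/tier2 10 > Canola/tier2 2.
Canola tier1 at 21: fill all 60 → 90 left.
Peas tier1 at 20: fill all 80 → 10 left.
Oats tier1 at 18: only 10 left, fill 10.
Total = 21×60 + 20×80 + 18×10 = 3040.

3040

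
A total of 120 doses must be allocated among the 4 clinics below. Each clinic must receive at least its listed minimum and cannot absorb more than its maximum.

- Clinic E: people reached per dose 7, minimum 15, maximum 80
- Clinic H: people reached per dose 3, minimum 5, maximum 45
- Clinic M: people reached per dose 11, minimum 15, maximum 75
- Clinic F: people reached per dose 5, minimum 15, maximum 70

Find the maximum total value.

1090

Meeting every minimum uses 15+5+15+15 = 50 doses, leaving 70.
Order the clinics by people reached per dose: Clinic M 11 > Clinic E 7 > Clinic F 5 > Clinic H 3.
Clinic M takes 60 more to reach its cap of 75 → 10 left.
Only 10 left; Clinic E takes them to reach 25.
Total = 7×25 + 3×5 + 11×75 + 5×15 = 1090.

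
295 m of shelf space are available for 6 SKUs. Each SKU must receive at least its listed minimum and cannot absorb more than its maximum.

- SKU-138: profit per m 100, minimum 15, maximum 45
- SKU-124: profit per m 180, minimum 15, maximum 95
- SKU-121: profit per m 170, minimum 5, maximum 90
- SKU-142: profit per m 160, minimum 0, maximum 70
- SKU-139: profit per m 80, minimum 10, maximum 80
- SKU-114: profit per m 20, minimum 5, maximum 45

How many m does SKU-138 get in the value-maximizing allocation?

Meeting every minimum uses 15+15+5+0+10+5 = 50 m, leaving 245.
Rank by profit per m: SKU-124 180 > SKU-121 170 > SKU-142 160 > SKU-138 100 > SKU-139 80 > SKU-114 20.
SKU-124 takes 80 more to reach its cap of 95 — 165 left.
SKU-121 takes 85 more to reach its cap of 90 — 80 left.
SKU-142: +70 to 70 (cap) — 10 left.
SKU-138 has room for 30 more but only 10 remain, so it gets 25.

25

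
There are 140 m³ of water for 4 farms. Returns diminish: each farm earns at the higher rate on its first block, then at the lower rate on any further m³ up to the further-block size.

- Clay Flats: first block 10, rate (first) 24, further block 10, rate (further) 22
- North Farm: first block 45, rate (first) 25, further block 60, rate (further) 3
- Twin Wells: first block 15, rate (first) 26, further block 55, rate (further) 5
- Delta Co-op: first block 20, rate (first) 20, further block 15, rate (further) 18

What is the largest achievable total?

Rank every tier by rate: Twin Wells/T1 26 > North Farm/T1 25 > Clay Flats/T1 24 > Clay Flats/T2 22 > Delta Co-op/T1 20 > Delta Co-op/T2 18 > Twin Wells/T2 5 > North Farm/T2 3.
Twin Wells T1 at 26: fill all 15 ; 125 left.
Fill North Farm T1 block (45 at 25) ; 80 left.
Clay Flats T1 at 24: fill all 10 ; 70 left.
Clay Flats/T2 (22): +10 ; 60 left.
Delta Co-op T1 at 20: fill all 20 ; 40 left.
Delta Co-op/T2 (18): +15 ; 25 left.
Twin Wells/T2: +25 of 55 at 5; pool empty.
Total = 26×15 + 25×45 + 24×10 + 22×10 + 20×20 + 18×15 + 5×25 = 2770.

2770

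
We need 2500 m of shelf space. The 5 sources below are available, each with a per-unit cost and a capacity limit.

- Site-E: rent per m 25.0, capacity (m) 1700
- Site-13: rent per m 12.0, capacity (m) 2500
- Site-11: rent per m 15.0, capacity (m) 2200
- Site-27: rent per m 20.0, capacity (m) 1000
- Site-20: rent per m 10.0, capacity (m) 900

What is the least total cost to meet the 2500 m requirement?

Fill from the cheapest source first.
Site-20 (10.0): use full 900 → 1600 m to go.
Take 1600 from Site-13 at 12.0 to finish.
Site-11, Site-27, Site-E: unused.
Cost = 900×10.0 + 1600×12.0 = 28200.

28200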